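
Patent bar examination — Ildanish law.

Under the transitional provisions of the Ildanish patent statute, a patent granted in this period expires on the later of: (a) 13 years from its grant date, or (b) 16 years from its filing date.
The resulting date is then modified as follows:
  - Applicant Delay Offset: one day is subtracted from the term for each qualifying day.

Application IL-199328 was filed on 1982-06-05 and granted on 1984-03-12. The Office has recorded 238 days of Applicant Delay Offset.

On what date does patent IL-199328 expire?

(a) grant + 13 years → 12 March 1997.
(b) filing + 16 years → 5 June 1998.
Later of the two: 5 June 1998.
Applicant Delay Offset: −238 days → 10 October 1997.

October 10, 1997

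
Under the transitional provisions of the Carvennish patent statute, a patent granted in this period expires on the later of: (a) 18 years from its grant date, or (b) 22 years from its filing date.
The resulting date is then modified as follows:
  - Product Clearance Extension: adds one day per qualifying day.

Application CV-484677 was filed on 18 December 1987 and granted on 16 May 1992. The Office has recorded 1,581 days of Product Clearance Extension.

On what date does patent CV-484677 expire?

2014-09-13

(a) grant + 18 years → 16 May 2010.
(b) filing + 22 years → 18 December 2009.
Later of the two: 16 May 2010.
Product Clearance Extension: +1581 days → 13 September 2014.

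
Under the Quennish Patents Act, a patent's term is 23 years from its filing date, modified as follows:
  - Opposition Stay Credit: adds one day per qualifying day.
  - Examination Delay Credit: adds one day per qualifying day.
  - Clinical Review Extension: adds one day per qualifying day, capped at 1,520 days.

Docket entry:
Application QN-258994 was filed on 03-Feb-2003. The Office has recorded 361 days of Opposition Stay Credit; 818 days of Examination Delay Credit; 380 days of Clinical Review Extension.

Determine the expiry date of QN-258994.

May 12, 2030

Base term: filing date + 23 years → 3 February 2026.
Opposition Stay Credit: +361 days → 30 January 2027.
Examination Delay Credit: +818 days → 27 April 2029.
Clinical Review Extension: 380 days (within the 1520-day cap) → +380 days → 12 May 2030.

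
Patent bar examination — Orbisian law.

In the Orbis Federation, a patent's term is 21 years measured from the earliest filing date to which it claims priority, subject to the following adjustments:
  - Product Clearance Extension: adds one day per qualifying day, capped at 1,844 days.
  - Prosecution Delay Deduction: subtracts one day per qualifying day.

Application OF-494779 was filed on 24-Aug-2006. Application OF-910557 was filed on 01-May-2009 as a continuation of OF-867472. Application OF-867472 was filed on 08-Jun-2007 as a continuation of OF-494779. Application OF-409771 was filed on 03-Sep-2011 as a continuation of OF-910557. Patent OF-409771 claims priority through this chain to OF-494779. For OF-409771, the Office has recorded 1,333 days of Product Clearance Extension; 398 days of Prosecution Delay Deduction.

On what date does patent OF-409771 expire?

2030-03-16

Earliest priority filing: 24 August 2006.
Base term: 24 August 2006 + 21 years → 24 August 2027.
Product Clearance Extension: 1333 days (within the 1844-day cap) → +1333 days → 18 April 2031.
Prosecution Delay Deduction: −398 days → 16 March 2030.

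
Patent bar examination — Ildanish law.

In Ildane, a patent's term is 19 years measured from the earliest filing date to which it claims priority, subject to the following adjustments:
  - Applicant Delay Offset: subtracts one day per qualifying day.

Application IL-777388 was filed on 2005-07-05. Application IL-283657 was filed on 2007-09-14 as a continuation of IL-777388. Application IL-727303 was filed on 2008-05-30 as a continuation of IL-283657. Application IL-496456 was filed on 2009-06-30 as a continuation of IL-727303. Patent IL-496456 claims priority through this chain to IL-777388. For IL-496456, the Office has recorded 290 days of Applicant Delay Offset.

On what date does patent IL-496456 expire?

2023-09-19

Earliest priority filing: 5 July 2005.
Base term: 5 July 2005 + 19 years → 5 July 2024.
Applicant Delay Offset: −290 days → 19 September 2023.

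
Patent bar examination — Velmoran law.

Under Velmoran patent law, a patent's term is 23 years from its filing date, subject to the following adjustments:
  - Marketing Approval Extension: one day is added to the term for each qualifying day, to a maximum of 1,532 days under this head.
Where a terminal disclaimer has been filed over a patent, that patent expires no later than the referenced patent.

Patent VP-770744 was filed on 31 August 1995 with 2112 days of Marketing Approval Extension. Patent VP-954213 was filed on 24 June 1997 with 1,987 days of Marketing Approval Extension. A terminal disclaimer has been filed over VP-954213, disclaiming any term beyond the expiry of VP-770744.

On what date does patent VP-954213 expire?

Natural term of VP-954213:
  Base: filing + 23 years → 24 June 2020.
  Marketing Approval Extension: 1987 days claimed exceeds the 1532-day cap, so +1532 days → 3 September 2024.
Expiry of referenced patent VP-770744:
  Base: filing + 23 years → 31 August 2018.
  Marketing Approval Extension: 2112 days claimed exceeds the 1532-day cap, so +1532 days → 10 November 2022.
Terminal disclaimer: VP-954213 expires on the earlier of 3 September 2024 and 10 November 2022.

2022-11-10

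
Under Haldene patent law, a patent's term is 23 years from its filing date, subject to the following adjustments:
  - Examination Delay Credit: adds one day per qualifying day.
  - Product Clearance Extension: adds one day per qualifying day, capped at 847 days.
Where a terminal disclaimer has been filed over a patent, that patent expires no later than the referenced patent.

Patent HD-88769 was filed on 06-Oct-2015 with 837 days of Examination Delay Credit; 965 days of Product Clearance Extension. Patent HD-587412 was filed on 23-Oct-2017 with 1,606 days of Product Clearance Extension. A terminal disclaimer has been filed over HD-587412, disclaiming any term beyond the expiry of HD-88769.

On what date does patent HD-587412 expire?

Natural term of HD-587412:
  Base: filing + 23 years → 23 October 2040.
  Product Clearance Extension: 1606 days claimed exceeds the 847-day cap, so +847 days → 17 February 2043.
Expiry of referenced patent HD-88769:
  Base: filing + 23 years → 6 October 2038.
  Examination Delay Credit: +837 days → 20 January 2041.
  Product Clearance Extension: 965 days claimed exceeds the 847-day cap, so +847 days → 17 May 2043.
Terminal disclaimer: HD-587412 expires on the earlier of 17 February 2043 and 17 May 2043.

2043-02-17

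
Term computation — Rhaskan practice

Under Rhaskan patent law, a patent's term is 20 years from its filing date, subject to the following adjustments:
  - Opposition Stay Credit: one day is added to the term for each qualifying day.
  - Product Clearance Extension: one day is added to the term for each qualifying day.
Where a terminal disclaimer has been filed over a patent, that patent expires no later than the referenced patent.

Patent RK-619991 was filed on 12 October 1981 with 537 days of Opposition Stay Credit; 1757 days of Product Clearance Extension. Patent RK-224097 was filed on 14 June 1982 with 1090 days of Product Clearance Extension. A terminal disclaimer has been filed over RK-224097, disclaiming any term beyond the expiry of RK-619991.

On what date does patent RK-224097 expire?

Natural term of RK-224097:
  Base: filing + 20 years → 14 June 2002.
  Product Clearance Extension: +1090 days → 8 June 2005.
Expiry of referenced patent RK-619991:
  Base: filing + 20 years → 12 October 2001.
  Opposition Stay Credit: +537 days → 2 April 2003.
  Product Clearance Extension: +1757 days → 23 January 2008.
Terminal disclaimer: RK-224097 expires on the earlier of 8 June 2005 and 23 January 2008.

June 8, 2005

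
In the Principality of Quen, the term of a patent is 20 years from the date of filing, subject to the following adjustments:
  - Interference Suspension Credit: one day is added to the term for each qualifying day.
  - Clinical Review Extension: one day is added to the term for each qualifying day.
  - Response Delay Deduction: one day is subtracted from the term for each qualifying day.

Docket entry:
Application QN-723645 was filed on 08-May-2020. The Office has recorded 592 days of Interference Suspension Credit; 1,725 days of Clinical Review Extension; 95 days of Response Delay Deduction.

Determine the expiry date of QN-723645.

Base term: filing date + 20 years → 8 May 2040.
Interference Suspension Credit: +592 days → 21 December 2041.
Clinical Review Extension: +1725 days → 11 September 2046.
Response Delay Deduction: −95 days → 8 June 2046.

June 8, 2046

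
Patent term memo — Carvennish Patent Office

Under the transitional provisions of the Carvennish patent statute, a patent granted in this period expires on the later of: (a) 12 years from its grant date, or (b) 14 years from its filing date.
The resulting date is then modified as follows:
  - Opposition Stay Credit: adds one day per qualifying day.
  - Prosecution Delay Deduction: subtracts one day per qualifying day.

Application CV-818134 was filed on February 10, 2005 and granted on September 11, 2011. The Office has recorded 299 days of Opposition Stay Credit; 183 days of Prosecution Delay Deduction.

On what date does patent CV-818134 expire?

January 5, 2024

(a) grant + 12 years → 11 September 2023.
(b) filing + 14 years → 10 February 2019.
Later of the two: 11 September 2023.
Opposition Stay Credit: +299 days → 6 July 2024.
Prosecution Delay Deduction: −183 days → 5 January 2024.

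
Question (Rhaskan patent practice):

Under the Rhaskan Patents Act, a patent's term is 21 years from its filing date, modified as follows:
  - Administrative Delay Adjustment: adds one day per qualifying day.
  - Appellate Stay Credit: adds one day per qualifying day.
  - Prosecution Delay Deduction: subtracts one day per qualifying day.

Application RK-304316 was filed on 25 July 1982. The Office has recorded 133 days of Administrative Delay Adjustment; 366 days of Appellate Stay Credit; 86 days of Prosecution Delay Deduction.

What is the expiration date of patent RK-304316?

Base term: filing date + 21 years → 25 July 2003.
Administrative Delay Adjustment: +133 days → 5 December 2003.
Appellate Stay Credit: +366 days → 5 December 2004.
Prosecution Delay Deduction: −86 days → 10 September 2004.

2004-09-10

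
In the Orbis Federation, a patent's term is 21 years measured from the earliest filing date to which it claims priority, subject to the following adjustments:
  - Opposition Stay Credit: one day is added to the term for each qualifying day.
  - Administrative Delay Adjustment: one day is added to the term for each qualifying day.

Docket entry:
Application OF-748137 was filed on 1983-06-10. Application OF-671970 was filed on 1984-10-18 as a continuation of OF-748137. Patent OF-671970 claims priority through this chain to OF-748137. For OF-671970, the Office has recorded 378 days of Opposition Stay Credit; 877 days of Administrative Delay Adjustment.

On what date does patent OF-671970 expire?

Earliest priority filing: 10 June 1983.
Base term: 10 June 1983 + 21 years → 10 June 2004.
Opposition Stay Credit: +378 days → 23 June 2005.
Administrative Delay Adjustment: +877 days → 17 November 2007.

November 17, 2007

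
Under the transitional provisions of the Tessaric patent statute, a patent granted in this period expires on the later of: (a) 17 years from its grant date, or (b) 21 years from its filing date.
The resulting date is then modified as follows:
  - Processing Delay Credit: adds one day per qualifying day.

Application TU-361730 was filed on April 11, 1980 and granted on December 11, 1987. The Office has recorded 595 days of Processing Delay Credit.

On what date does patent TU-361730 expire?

(a) grant + 17 years → 11 December 2004.
(b) filing + 21 years → 11 April 2001.
Later of the two: 11 December 2004.
Processing Delay Credit: +595 days → 29 July 2006.

2006-07-29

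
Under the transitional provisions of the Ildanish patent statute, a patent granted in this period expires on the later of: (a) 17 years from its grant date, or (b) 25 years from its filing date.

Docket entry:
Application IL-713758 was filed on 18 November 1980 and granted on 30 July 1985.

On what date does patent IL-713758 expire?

(a) grant + 17 years → 30 July 2002.
(b) filing + 25 years → 18 November 2005.
Later of the two: 18 November 2005.

2005-11-18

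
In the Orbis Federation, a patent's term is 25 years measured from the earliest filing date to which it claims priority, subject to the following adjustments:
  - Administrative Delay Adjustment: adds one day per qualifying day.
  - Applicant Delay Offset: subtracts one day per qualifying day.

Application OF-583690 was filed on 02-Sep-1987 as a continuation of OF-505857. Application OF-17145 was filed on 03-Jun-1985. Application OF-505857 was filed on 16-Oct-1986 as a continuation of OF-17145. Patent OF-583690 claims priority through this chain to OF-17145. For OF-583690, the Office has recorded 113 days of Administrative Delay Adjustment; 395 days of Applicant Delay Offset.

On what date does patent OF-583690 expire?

2009-08-25

Earliest priority filing: 3 June 1985.
Base term: 3 June 1985 + 25 years → 3 June 2010.
Administrative Delay Adjustment: +113 days → 24 September 2010.
Applicant Delay Offset: −395 days → 25 August 2009.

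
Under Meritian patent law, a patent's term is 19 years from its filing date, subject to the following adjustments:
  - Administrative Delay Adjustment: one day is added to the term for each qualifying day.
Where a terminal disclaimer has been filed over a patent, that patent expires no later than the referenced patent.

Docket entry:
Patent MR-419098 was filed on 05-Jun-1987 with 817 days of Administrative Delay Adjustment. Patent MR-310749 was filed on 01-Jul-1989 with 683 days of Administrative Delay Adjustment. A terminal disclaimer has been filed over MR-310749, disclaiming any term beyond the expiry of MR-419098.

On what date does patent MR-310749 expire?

Natural term of MR-310749:
  Base: filing + 19 years → 1 July 2008.
  Administrative Delay Adjustment: +683 days → 15 May 2010.
Expiry of referenced patent MR-419098:
  Base: filing + 19 years → 5 June 2006.
  Administrative Delay Adjustment: +817 days → 30 August 2008.
Terminal disclaimer: MR-310749 expires on the earlier of 15 May 2010 and 30 August 2008.

August 30, 2008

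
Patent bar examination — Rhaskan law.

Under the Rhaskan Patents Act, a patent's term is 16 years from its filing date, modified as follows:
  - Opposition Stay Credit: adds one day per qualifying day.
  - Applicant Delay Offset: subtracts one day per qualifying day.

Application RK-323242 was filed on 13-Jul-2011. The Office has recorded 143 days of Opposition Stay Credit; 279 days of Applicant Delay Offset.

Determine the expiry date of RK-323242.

2027-02-27

Base term: filing date + 16 years → 13 July 2027.
Opposition Stay Credit: +143 days → 3 December 2027.
Applicant Delay Offset: −279 days → 27 February 2027.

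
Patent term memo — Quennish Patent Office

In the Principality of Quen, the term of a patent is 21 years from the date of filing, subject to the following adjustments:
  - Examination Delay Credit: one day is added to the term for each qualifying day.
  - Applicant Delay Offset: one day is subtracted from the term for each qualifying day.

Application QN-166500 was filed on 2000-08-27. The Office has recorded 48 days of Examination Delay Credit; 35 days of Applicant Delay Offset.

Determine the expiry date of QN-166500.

2021-09-09

Base term: filing date + 21 years → 27 August 2021.
Examination Delay Credit: +48 days → 14 October 2021.
Applicant Delay Offset: −35 days → 9 September 2021.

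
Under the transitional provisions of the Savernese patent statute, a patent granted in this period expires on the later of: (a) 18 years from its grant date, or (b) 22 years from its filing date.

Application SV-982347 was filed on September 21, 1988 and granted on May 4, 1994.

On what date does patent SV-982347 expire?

(a) grant + 18 years → 4 May 2012.
(b) filing + 22 years → 21 September 2010.
Later of the two: 4 May 2012.

May 4, 2012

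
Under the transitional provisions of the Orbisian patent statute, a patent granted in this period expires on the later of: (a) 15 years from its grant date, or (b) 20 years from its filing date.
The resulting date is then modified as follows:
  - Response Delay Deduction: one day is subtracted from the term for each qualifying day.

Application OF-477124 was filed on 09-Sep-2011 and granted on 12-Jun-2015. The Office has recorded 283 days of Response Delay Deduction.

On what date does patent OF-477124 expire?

(a) grant + 15 years → 12 June 2030.
(b) filing + 20 years → 9 September 2031.
Later of the two: 9 September 2031.
Response Delay Deduction: −283 days → 30 November 2030.

2030-11-30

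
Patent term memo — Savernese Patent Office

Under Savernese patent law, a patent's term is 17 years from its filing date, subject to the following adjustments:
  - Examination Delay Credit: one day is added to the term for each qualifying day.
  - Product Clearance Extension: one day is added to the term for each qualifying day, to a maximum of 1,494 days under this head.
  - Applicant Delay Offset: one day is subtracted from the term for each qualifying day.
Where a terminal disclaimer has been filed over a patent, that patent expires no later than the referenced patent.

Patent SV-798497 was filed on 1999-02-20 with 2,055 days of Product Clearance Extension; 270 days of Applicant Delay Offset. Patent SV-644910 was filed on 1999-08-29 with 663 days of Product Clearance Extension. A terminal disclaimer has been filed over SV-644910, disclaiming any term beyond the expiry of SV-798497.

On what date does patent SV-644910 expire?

Natural term of SV-644910:
  Base: filing + 17 years → 29 August 2016.
  Product Clearance Extension: 663 days (within the 1494-day cap) → +663 days → 23 June 2018.
Expiry of referenced patent SV-798497:
  Base: filing + 17 years → 20 February 2016.
  Product Clearance Extension: 2055 days claimed exceeds the 1494-day cap, so +1494 days → 24 March 2020.
  Applicant Delay Offset: −270 days → 28 June 2019.
Terminal disclaimer: SV-644910 expires on the earlier of 23 June 2018 and 28 June 2019.

June 23, 2018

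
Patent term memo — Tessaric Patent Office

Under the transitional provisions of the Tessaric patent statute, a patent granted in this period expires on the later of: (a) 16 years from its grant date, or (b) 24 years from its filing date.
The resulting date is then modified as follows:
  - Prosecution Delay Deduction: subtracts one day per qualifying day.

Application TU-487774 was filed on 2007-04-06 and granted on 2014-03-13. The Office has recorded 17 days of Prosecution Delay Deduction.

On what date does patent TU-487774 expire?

(a) grant + 16 years → 13 March 2030.
(b) filing + 24 years → 6 April 2031.
Later of the two: 6 April 2031.
Prosecution Delay Deduction: −17 days → 20 March 2031.

March 20, 2031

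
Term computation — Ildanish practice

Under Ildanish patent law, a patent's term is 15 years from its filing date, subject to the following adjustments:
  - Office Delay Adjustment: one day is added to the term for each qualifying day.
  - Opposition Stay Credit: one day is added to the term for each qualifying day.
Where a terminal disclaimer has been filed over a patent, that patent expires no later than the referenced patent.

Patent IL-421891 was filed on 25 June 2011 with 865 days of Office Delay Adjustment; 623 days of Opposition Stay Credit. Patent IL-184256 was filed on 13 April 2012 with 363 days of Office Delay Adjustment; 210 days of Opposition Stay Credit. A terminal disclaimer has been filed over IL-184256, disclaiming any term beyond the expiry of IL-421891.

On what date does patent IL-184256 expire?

November 6, 2028

Natural term of IL-184256:
  Base: filing + 15 years → 13 April 2027.
  Office Delay Adjustment: +363 days → 10 April 2028.
  Opposition Stay Credit: +210 days → 6 November 2028.
Expiry of referenced patent IL-421891:
  Base: filing + 15 years → 25 June 2026.
  Office Delay Adjustment: +865 days → 6 November 2028.
  Opposition Stay Credit: +623 days → 22 July 2030.
Terminal disclaimer: IL-184256 expires on the earlier of 6 November 2028 and 22 July 2030.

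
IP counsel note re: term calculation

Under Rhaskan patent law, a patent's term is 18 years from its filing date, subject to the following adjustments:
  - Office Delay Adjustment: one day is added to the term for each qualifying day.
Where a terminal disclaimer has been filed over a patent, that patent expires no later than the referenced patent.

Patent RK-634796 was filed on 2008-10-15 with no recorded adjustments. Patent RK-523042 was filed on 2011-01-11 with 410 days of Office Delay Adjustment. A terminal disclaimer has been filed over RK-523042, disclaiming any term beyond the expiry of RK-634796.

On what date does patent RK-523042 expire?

October 15, 2026

Natural term of RK-523042:
  Base: filing + 18 years → 11 January 2029.
  Office Delay Adjustment: +410 days → 25 February 2030.
Expiry of referenced patent RK-634796:
  Base: filing + 18 years → 15 October 2026.
Terminal disclaimer: RK-523042 expires on the earlier of 25 February 2030 and 15 October 2026.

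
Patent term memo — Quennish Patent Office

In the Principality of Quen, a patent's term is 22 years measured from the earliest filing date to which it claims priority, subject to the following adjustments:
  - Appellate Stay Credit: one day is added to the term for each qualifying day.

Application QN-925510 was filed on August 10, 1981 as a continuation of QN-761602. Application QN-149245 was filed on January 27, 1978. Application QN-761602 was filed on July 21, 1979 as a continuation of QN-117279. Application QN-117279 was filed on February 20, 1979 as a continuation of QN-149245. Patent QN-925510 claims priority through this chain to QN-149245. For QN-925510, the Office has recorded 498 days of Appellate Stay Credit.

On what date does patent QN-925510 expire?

June 8, 2001

Earliest priority filing: 27 January 1978.
Base term: 27 January 1978 + 22 years → 27 January 2000.
Appellate Stay Credit: +498 days → 8 June 2001.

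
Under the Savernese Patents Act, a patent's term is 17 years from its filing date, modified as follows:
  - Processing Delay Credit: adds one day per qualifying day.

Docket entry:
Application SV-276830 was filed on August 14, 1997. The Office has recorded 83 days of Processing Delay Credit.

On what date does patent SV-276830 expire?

2014-11-05

Base term: filing date + 17 years → 14 August 2014.
Processing Delay Credit: +83 days → 5 November 2014.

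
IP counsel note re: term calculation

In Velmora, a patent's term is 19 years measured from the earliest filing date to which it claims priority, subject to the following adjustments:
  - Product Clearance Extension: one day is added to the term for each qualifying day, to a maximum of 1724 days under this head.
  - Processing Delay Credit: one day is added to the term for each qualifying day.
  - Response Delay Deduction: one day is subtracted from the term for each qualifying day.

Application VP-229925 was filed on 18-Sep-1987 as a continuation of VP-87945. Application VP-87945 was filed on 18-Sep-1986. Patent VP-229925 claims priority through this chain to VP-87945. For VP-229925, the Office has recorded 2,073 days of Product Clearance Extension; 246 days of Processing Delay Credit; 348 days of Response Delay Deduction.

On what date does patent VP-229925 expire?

Earliest priority filing: 18 September 1986.
Base term: 18 September 1986 + 19 years → 18 September 2005.
Product Clearance Extension: 2073 days claimed exceeds the 1724-day cap, so +1724 days → 8 June 2010.
Processing Delay Credit: +246 days → 9 February 2011.
Response Delay Deduction: −348 days → 26 February 2010.

February 26, 2010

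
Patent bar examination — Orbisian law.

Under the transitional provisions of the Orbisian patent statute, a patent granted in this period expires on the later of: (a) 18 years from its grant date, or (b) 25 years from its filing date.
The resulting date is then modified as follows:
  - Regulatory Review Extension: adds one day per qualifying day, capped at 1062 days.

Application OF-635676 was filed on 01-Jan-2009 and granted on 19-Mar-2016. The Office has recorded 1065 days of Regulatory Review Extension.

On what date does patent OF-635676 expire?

(a) grant + 18 years → 19 March 2034.
(b) filing + 25 years → 1 January 2034.
Later of the two: 19 March 2034.
Regulatory Review Extension: 1065 days claimed exceeds the 1062-day cap, so +1062 days → 13 February 2037.

February 13, 2037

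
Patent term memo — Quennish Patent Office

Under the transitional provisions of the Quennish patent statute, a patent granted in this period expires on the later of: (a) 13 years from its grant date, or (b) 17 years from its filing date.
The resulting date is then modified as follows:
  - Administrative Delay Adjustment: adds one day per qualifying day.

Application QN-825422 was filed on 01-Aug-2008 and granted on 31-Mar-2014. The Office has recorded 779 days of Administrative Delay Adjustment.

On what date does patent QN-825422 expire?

May 18, 2029

(a) grant + 13 years → 31 March 2027.
(b) filing + 17 years → 1 August 2025.
Later of the two: 31 March 2027.
Administrative Delay Adjustment: +779 days → 18 May 2029.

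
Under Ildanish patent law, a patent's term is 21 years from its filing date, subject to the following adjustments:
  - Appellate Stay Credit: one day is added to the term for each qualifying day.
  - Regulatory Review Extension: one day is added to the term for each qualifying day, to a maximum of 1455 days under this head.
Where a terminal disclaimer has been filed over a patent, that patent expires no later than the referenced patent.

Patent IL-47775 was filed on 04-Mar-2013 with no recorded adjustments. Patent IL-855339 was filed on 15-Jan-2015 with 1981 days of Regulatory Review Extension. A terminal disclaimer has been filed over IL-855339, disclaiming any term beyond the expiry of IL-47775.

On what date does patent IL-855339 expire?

2034-03-04

Natural term of IL-855339:
  Base: filing + 21 years → 15 January 2036.
  Regulatory Review Extension: 1981 days claimed exceeds the 1455-day cap, so +1455 days → 9 January 2040.
Expiry of referenced patent IL-47775:
  Base: filing + 21 years → 4 March 2034.
Terminal disclaimer: IL-855339 expires on the earlier of 9 January 2040 and 4 March 2034.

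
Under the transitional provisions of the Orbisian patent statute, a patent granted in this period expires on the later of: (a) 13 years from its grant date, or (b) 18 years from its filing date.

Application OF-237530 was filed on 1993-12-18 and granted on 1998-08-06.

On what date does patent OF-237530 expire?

(a) grant + 13 years → 6 August 2011.
(b) filing + 18 years → 18 December 2011.
Later of the two: 18 December 2011.

December 18, 2011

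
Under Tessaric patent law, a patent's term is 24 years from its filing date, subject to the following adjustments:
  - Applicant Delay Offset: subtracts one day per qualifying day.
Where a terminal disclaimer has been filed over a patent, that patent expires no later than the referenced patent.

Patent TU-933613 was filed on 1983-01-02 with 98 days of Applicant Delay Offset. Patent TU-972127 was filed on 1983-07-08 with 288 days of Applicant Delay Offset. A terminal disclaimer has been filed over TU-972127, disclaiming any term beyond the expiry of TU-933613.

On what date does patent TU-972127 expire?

2006-09-23

Natural term of TU-972127:
  Base: filing + 24 years → 8 July 2007.
  Applicant Delay Offset: −288 days → 23 September 2006.
Expiry of referenced patent TU-933613:
  Base: filing + 24 years → 2 January 2007.
  Applicant Delay Offset: −98 days → 26 September 2006.
Terminal disclaimer: TU-972127 expires on the earlier of 23 September 2006 and 26 September 2006.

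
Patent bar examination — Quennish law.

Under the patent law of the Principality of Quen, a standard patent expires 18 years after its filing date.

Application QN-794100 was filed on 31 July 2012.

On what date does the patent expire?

Filing date + 18 years → 31 July 2030.

July 31, 2030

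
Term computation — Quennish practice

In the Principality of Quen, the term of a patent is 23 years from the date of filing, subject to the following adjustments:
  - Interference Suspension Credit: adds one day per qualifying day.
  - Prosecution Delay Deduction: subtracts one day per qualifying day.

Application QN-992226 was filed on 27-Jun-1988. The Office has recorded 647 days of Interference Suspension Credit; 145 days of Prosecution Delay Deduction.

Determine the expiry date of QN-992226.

November 10, 2012

Base term: filing date + 23 years → 27 June 2011.
Interference Suspension Credit: +647 days → 4 April 2013.
Prosecution Delay Deduction: −145 days → 10 November 2012.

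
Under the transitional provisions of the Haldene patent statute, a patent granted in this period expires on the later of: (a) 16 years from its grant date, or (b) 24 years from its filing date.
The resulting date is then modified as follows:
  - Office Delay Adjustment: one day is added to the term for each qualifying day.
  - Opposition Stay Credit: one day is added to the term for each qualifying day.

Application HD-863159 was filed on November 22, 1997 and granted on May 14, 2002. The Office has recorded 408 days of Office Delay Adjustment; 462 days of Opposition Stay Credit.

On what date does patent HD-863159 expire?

(a) grant + 16 years → 14 May 2018.
(b) filing + 24 years → 22 November 2021.
Later of the two: 22 November 2021.
Office Delay Adjustment: +408 days → 4 January 2023.
Opposition Stay Credit: +462 days → 10 April 2024.

2024-04-10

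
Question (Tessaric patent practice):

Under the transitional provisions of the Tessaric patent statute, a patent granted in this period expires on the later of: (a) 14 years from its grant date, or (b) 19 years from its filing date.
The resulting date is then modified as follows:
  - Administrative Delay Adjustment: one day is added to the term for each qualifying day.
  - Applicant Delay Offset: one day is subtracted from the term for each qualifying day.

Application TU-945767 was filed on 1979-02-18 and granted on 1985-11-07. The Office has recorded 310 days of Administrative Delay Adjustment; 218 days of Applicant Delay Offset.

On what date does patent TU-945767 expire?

(a) grant + 14 years → 7 November 1999.
(b) filing + 19 years → 18 February 1998.
Later of the two: 7 November 1999.
Administrative Delay Adjustment: +310 days → 12 September 2000.
Applicant Delay Offset: −218 days → 7 February 2000.

February 7, 2000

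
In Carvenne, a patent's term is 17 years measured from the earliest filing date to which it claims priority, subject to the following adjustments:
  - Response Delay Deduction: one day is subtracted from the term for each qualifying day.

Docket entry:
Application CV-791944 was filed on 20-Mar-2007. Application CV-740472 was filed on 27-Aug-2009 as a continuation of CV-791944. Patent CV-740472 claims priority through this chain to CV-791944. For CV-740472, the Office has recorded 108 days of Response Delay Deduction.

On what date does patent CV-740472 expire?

December 3, 2023

Earliest priority filing: 20 March 2007.
Base term: 20 March 2007 + 17 years → 20 March 2024.
Response Delay Deduction: −108 days → 3 December 2023.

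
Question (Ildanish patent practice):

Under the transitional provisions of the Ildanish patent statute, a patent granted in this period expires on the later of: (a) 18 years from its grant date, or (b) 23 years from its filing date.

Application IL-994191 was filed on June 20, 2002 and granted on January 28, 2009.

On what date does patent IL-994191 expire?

(a) grant + 18 years → 28 January 2027.
(b) filing + 23 years → 20 June 2025.
Later of the two: 28 January 2027.

2027-01-28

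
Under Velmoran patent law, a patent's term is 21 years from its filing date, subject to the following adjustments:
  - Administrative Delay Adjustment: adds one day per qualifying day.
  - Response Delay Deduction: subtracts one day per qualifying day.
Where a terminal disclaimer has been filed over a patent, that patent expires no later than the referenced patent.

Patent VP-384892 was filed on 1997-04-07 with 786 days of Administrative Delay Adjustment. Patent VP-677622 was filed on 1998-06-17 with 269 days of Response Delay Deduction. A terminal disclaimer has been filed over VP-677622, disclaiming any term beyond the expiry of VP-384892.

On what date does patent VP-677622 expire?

September 21, 2018

Natural term of VP-677622:
  Base: filing + 21 years → 17 June 2019.
  Response Delay Deduction: −269 days → 21 September 2018.
Expiry of referenced patent VP-384892:
  Base: filing + 21 years → 7 April 2018.
  Administrative Delay Adjustment: +786 days → 1 June 2020.
Terminal disclaimer: VP-677622 expires on the earlier of 21 September 2018 and 1 June 2020.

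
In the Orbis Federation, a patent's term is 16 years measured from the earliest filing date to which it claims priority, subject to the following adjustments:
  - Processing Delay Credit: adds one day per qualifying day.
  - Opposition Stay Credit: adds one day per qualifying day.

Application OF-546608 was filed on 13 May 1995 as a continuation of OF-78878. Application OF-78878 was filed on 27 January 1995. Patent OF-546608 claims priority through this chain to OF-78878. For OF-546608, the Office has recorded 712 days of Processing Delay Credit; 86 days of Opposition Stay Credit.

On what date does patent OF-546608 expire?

April 4, 2013

Earliest priority filing: 27 January 1995.
Base term: 27 January 1995 + 16 years → 27 January 2011.
Processing Delay Credit: +712 days → 8 January 2013.
Opposition Stay Credit: +86 days → 4 April 2013.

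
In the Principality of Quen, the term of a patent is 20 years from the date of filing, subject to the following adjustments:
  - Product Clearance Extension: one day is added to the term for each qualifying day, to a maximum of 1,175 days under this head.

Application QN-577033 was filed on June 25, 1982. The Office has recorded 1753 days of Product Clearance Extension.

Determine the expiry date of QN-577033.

Base term: filing date + 20 years → 25 June 2002.
Product Clearance Extension: 1753 days claimed exceeds the 1175-day cap, so +1175 days → 12 September 2005.

2005-09-12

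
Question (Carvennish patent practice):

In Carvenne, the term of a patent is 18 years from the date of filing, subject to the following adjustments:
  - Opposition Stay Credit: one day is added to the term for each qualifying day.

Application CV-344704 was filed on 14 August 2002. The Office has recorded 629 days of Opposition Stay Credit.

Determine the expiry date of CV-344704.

May 5, 2022

Base term: filing date + 18 years → 14 August 2020.
Opposition Stay Credit: +629 days → 5 May 2022.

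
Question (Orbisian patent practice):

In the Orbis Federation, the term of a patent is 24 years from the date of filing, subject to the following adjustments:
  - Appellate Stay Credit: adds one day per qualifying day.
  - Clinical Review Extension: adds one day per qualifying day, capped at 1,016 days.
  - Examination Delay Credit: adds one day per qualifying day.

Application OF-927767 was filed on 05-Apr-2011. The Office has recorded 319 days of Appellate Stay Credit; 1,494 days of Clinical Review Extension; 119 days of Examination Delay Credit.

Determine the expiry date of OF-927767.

Base term: filing date + 24 years → 5 April 2035.
Appellate Stay Credit: +319 days → 18 February 2036.
Clinical Review Extension: 1494 days claimed exceeds the 1016-day cap, so +1016 days → 30 November 2038.
Examination Delay Credit: +119 days → 29 March 2039.

2039-03-29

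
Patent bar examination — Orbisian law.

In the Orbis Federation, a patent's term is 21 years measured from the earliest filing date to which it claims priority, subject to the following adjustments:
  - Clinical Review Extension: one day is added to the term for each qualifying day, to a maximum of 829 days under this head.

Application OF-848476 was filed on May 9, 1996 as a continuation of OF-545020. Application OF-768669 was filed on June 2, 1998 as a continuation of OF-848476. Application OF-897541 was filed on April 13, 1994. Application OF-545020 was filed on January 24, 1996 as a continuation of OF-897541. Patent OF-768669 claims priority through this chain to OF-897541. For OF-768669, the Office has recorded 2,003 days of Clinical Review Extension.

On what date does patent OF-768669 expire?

July 20, 2017

Earliest priority filing: 13 April 1994.
Base term: 13 April 1994 + 21 years → 13 April 2015.
Clinical Review Extension: 2003 days claimed exceeds the 829-day cap, so +829 days → 20 July 2017.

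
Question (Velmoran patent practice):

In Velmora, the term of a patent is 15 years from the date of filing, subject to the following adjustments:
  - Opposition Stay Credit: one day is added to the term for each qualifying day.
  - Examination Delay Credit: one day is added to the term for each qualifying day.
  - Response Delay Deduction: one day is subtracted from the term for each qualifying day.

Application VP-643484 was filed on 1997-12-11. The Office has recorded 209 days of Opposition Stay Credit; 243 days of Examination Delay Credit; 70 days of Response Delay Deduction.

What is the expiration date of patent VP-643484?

December 28, 2013

Base term: filing date + 15 years → 11 December 2012.
Opposition Stay Credit: +209 days → 8 July 2013.
Examination Delay Credit: +243 days → 8 March 2014.
Response Delay Deduction: −70 days → 28 December 2013.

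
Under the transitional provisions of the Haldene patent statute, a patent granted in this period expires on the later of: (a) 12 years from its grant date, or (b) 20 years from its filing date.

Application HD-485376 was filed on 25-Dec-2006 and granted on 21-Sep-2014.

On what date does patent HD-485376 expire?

(a) grant + 12 years → 21 September 2026.
(b) filing + 20 years → 25 December 2026.
Later of the two: 25 December 2026.

December 25, 2026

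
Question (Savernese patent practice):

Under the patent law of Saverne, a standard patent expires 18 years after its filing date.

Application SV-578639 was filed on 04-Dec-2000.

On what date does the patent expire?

2018-12-04

Filing date + 18 years → 4 December 2018.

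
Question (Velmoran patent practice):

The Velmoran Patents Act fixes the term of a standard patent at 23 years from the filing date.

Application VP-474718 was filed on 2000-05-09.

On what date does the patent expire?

2023-05-09

Filing date + 23 years → 9 May 2023.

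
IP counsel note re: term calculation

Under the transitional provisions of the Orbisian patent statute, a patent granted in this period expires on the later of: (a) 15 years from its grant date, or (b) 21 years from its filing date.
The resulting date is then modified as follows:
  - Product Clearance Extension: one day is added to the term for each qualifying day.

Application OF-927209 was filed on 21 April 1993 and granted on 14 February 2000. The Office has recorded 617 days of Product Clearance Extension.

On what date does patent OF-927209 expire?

2016-10-23

(a) grant + 15 years → 14 February 2015.
(b) filing + 21 years → 21 April 2014.
Later of the two: 14 February 2015.
Product Clearance Extension: +617 days → 23 October 2016.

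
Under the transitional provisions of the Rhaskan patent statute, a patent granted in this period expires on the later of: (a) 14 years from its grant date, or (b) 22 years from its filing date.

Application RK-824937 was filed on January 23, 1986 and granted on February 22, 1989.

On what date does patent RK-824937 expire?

January 23, 2008

(a) grant + 14 years → 22 February 2003.
(b) filing + 22 years → 23 January 2008.
Later of the two: 23 January 2008.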